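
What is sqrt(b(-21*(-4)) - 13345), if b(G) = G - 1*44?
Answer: I*sqrt(13305) ≈ 115.35*I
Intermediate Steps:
b(G) = -44 + G (b(G) = G - 44 = -44 + G)
sqrt(b(-21*(-4)) - 13345) = sqrt((-44 - 21*(-4)) - 13345) = sqrt((-44 + 84) - 13345) = sqrt(40 - 13345) = sqrt(-13305) = I*sqrt(13305)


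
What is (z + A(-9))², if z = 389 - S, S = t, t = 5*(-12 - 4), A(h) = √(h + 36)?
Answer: 219988 + 2814*√3 ≈ 2.2486e+5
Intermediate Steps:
A(h) = √(36 + h)
t = -80 (t = 5*(-16) = -80)
S = -80
z = 469 (z = 389 - 1*(-80) = 389 + 80 = 469)
(z + A(-9))² = (469 + √(36 - 9))² = (469 + √27)² = (469 + 3*√3)²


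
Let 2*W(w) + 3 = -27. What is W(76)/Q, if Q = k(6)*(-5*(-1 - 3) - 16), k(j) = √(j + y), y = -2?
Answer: -15/8 ≈ -1.8750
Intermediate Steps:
k(j) = √(-2 + j) (k(j) = √(j - 2) = √(-2 + j))
W(w) = -15 (W(w) = -3/2 + (½)*(-27) = -3/2 - 27/2 = -15)
Q = 8 (Q = √(-2 + 6)*(-5*(-1 - 3) - 16) = √4*(-5*(-4) - 16) = 2*(20 - 16) = 2*4 = 8)
W(76)/Q = -15/8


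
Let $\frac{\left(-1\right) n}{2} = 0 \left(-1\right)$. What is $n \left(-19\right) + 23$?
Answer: $23$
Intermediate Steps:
$n = 0$ ($n = - 2 \cdot 0 \left(-1\right) = \left(-2\right) 0 = 0$)
$n \left(-19\right) + 23 = 0 \left(-19\right) + 23 = 0 + 23 = 23$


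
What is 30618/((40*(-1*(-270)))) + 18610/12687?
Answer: 10915529/2537400 ≈ 4.3019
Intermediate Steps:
30618/((40*(-1*(-270)))) + 18610/12687 = 30618/((40*270)) + 18610*(1/12687) = 30618/10800 + 18610/12687 = 30618*(1/10800) + 18610/12687 = 567/200 + 18610/12687 = 10915529/2537400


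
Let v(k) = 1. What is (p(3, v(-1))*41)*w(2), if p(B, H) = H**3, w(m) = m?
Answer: 82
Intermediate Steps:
(p(3, v(-1))*41)*w(2) = (1**3*41)*2 = (1*41)*2 = 41*2 = 82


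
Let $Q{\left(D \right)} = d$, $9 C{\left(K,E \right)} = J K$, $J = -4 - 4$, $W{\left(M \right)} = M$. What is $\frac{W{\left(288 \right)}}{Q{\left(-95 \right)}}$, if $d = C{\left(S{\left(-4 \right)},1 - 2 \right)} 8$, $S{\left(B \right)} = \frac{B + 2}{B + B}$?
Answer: $-162$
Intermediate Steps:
$J = -8$
$S{\left(B \right)} = \frac{2 + B}{2 B}$
$C{\left(K,E \right)} = - \frac{8 K}{9}$ ($C{\left(K,E \right)} = \frac{\left(-8\right) K}{9} = - \frac{8 K}{9}$)
$d = - \frac{16}{9}$ ($d = - \frac{8 \frac{2 - 4}{2 \left(-4\right)}}{9} \cdot 8 = - \frac{8 \cdot \frac{1}{2} \left(- \frac{1}{4}\right) \left(-2\right)}{9} \cdot 8 = \left(- \frac{8}{9}\right) \frac{1}{4} \cdot 8 = \left(- \frac{2}{9}\right) 8 = - \frac{16}{9} \approx -1.7778$)
$Q{\left(D \right)} = - \frac{16}{9}$
$\frac{W{\left(288 \right)}}{Q{\left(-95 \right)}} = \frac{288}{- \frac{16}{9}} = 288 \left(- \frac{9}{16}\right) = -162$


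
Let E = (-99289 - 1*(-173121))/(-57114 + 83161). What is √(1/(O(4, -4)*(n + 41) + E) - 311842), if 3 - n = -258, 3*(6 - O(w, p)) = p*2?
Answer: I*√3268065774927544857265/102371270 ≈ 558.43*I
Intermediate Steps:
O(w, p) = 6 - 2*p/3 (O(w, p) = 6 - p*2/3 = 6 - 2*p/3)
n = 261 (n = 3 - 1*(-258) = 3 + 258 = 261)
E = 73832/26047 (E = (-99289 + 173121)/26047 = 73832*(1/26047) = 73832/26047 ≈ 2.8346)
√(1/(O(4, -4)*(n + 41) + E) - 311842) = √(1/((6 - ⅔*(-4))*(261 + 41) + 73832/26047) - 311842) = √(1/((6 + 8/3)*302 + 73832/26047) - 311842) = √(1/((26/3)*302 + 73832/26047) - 311842) = √(1/(7852/3 + 73832/26047) - 311842) = √(1/(204742540/78141) - 311842) = √(78141/204742540 - 311842) = √(-63847323080539/204742540) = I*√3268065774927544857265/102371270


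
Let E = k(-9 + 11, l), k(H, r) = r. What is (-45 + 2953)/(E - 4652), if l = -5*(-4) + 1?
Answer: -2908/4631 ≈ -0.62794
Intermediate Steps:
l = 21 (l = 20 + 1 = 21)
E = 21
(-45 + 2953)/(E - 4652) = (-45 + 2953)/(21 - 4652) = 2908/(-4631) = 2908*(-1/4631) = -2908/4631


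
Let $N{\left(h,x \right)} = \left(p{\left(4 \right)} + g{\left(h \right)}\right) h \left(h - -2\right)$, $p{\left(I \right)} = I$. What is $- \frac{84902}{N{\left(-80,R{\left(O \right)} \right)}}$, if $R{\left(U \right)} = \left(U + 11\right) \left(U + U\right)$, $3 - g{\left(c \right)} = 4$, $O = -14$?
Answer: $- \frac{42451}{9360} \approx -4.5354$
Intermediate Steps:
$g{\left(c \right)} = -1$ ($g{\left(c \right)} = 3 - 4 = -1$)
$R{\left(U \right)} = 2 U \left(11 + U\right)$ ($R{\left(U \right)} = \left(11 + U\right) 2 U = 2 U \left(11 + U\right)$)
$N{\left(h,x \right)} = 3 h \left(2 + h\right)$ ($N{\left(h,x \right)} = \left(4 - 1\right) h \left(h - -2\right) = 3 h \left(h + 2\right) = 3 h \left(2 + h\right)$)
$- \frac{84902}{N{\left(-80,R{\left(O \right)} \right)}} = - \frac{84902}{3 \left(-80\right) \left(2 - 80\right)} = - \frac{84902}{3 \left(-80\right) \left(-78\right)} = - \frac{84902}{18720} = \left(-84902\right) \frac{1}{18720} = - \frac{42451}{9360}$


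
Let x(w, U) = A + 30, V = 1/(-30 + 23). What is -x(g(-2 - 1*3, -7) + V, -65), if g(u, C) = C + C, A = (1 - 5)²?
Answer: -46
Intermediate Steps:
A = 16 (A = (-4)² = 16)
g(u, C) = 2*C
V = -⅐ (V = 1/(-7) = -⅐ ≈ -0.14286)
x(w, U) = 46 (x(w, U) = 16 + 30 = 46)
-x(g(-2 - 1*3, -7) + V, -65) = -1*46 = -46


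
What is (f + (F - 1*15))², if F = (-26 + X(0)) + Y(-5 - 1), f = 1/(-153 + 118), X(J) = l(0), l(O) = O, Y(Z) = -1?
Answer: 2163841/1225 ≈ 1766.4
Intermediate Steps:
X(J) = 0
f = -1/35 (f = 1/(-35) = -1/35 ≈ -0.028571)
F = -27 (F = (-26 + 0) - 1 = -26 - 1 = -27)
(f + (F - 1*15))² = (-1/35 + (-27 - 1*15))² = (-1/35 + (-27 - 15))² = (-1/35 - 42)² = (-1471/35)² = 2163841/1225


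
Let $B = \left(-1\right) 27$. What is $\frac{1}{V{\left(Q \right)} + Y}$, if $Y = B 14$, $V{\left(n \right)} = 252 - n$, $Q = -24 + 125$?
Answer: $- \frac{1}{227} \approx -0.0044053$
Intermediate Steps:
$Q = 101$
$B = -27$
$Y = -378$ ($Y = \left(-27\right) 14 = -378$)
$\frac{1}{V{\left(Q \right)} + Y} = \frac{1}{\left(252 - 101\right) - 378} = \frac{1}{151 - 378} = \frac{1}{-227} = - \frac{1}{227}$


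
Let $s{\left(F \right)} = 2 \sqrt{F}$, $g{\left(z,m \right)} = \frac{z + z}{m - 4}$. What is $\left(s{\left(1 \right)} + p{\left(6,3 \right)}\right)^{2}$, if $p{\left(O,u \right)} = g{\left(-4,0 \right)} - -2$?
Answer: $36$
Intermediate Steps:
$g{\left(z,m \right)} = \frac{2 z}{-4 + m}$
$p{\left(O,u \right)} = 4$ ($p{\left(O,u \right)} = 2 \left(-4\right) \frac{1}{-4 + 0} - -2 = 2 \left(-4\right) \frac{1}{-4} + 2 = 2 \left(-4\right) \left(- \frac{1}{4}\right) + 2 = 2 + 2 = 4$)
$\left(s{\left(1 \right)} + p{\left(6,3 \right)}\right)^{2} = \left(2 \sqrt{1} + 4\right)^{2} = \left(2 \cdot 1 + 4\right)^{2} = \left(2 + 4\right)^{2} = 6^{2} = 36$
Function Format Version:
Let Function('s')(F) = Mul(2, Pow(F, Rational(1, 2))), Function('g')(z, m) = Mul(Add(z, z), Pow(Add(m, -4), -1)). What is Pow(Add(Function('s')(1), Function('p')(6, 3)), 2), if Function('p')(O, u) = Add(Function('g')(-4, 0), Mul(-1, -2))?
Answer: 36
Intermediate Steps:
Function('g')(z, m) = Mul(2, z, Pow(Add(-4, m), -1)) (Function('g')(z, m) = Mul(Mul(2, z), Pow(Add(-4, m), -1)) = Mul(2, z, Pow(Add(-4, m), -1)))
Function('p')(O, u) = 4 (Function('p')(O, u) = Add(Mul(2, -4, Pow(Add(-4, 0), -1)), Mul(-1, -2)) = Add(Mul(2, -4, Pow(-4, -1)), 2) = Add(Mul(2, -4, Rational(-1, 4)), 2) = Add(2, 2) = 4)
Pow(Add(Function('s')(1), Function('p')(6, 3)), 2) = Pow(Add(Mul(2, Pow(1, Rational(1, 2))), 4), 2) = Pow(Add(Mul(2, 1), 4), 2) = Pow(Add(2, 4), 2) = Pow(6, 2) = 36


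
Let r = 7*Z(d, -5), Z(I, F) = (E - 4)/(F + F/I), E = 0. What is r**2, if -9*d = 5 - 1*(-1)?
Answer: 3136/25 ≈ 125.44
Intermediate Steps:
d = -2/3 (d = -(5 - 1*(-1))/9 = -(5 + 1)/9 = -1/9*6 = -2/3 ≈ -0.66667)
Z(I, F) = -4/(F + F/I) (Z(I, F) = (0 - 4)/(F + F/I) = -4/(F + F/I))
r = -56/5 (r = 7*(-4*(-2/3)/(-5*(1 - 2/3))) = 7*(-4*(-2/3)*(-1/5)/1/3) = 7*(-4*(-2/3)*(-1/5)*3) = 7*(-8/5) = -56/5 ≈ -11.200)
r**2 = (-56/5)**2 = 3136/25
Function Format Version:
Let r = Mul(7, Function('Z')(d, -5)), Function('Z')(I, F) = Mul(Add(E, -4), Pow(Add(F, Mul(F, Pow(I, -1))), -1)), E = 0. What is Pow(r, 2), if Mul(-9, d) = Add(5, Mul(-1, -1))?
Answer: Rational(3136, 25) ≈ 125.44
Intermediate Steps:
d = Rational(-2, 3) (d = Mul(Rational(-1, 9), Add(5, Mul(-1, -1))) = Mul(Rational(-1, 9), Add(5, 1)) = Mul(Rational(-1, 9), 6) = Rational(-2, 3) ≈ -0.66667)
Function('Z')(I, F) = Mul(-4, Pow(Add(F, Mul(F, Pow(I, -1))), -1)) (Function('Z')(I, F) = Mul(Add(0, -4), Pow(Add(F, Mul(F, Pow(I, -1))), -1)) = Mul(-4, Pow(Add(F, Mul(F, Pow(I, -1))), -1)))
r = Rational(-56, 5) (r = Mul(7, Mul(-4, Rational(-2, 3), Pow(-5, -1), Pow(Add(1, Rational(-2, 3)), -1))) = Mul(7, Mul(-4, Rational(-2, 3), Rational(-1, 5), Pow(Rational(1, 3), -1))) = Mul(7, Mul(-4, Rational(-2, 3), Rational(-1, 5), 3)) = Mul(7, Rational(-8, 5)) = Rational(-56, 5) ≈ -11.200)
Pow(r, 2) = Pow(Rational(-56, 5), 2) = Rational(3136, 25)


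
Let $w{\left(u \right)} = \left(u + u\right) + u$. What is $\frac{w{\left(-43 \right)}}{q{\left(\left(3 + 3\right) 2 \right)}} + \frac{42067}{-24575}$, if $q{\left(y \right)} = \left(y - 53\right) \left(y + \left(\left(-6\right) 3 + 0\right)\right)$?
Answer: $- \frac{4506219}{2015150} \approx -2.2362$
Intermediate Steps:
$w{\left(u \right)} = 3 u$ ($w{\left(u \right)} = 2 u + u = 3 u$)
$q{\left(y \right)} = \left(-53 + y\right) \left(-18 + y\right)$ ($q{\left(y \right)} = \left(-53 + y\right) \left(y + \left(-18 + 0\right)\right) = \left(-53 + y\right) \left(y - 18\right) = \left(-53 + y\right) \left(-18 + y\right)$)
$\frac{w{\left(-43 \right)}}{q{\left(\left(3 + 3\right) 2 \right)}} + \frac{42067}{-24575} = \frac{3 \left(-43\right)}{954 + \left(\left(3 + 3\right) 2\right)^{2} - 71 \left(3 + 3\right) 2} + \frac{42067}{-24575} = - \frac{129}{954 + \left(6 \cdot 2\right)^{2} - 71 \cdot 6 \cdot 2} + 42067 \left(- \frac{1}{24575}\right) = - \frac{129}{954 + 12^{2} - 852} - \frac{42067}{24575} = - \frac{129}{954 + 144 - 852} - \frac{42067}{24575} = - \frac{129}{246} - \frac{42067}{24575} = \left(-129\right) \frac{1}{246} - \frac{42067}{24575} = - \frac{43}{82} - \frac{42067}{24575} = - \frac{4506219}{2015150}$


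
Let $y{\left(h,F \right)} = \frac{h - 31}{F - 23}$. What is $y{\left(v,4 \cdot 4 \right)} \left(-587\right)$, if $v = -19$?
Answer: $- \frac{29350}{7} \approx -4192.9$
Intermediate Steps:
$y{\left(h,F \right)} = \frac{-31 + h}{-23 + F}$
$y{\left(v,4 \cdot 4 \right)} \left(-587\right) = \frac{-31 - 19}{-23 + 4 \cdot 4} \left(-587\right) = \frac{1}{-23 + 16} \left(-50\right) \left(-587\right) = \frac{1}{-7} \left(-50\right) \left(-587\right) = \left(- \frac{1}{7}\right) \left(-50\right) \left(-587\right) = \frac{50}{7} \left(-587\right) = - \frac{29350}{7}$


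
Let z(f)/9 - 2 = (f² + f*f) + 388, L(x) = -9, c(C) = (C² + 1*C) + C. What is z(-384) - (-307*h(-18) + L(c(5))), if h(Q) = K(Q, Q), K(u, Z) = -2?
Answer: 2657113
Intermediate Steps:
c(C) = C² + 2*C (c(C) = (C² + C) + C = (C + C²) + C = C² + 2*C)
h(Q) = -2
z(f) = 3510 + 18*f² (z(f) = 18 + 9*((f² + f*f) + 388) = 18 + 9*((f² + f²) + 388) = 18 + 9*(2*f² + 388) = 18 + 9*(388 + 2*f²) = 18 + (3492 + 18*f²) = 3510 + 18*f²)
z(-384) - (-307*h(-18) + L(c(5))) = (3510 + 18*(-384)²) - (-307*(-2) - 9) = (3510 + 18*147456) - (614 - 9) = (3510 + 2654208) - 1*605 = 2657718 - 605 = 2657113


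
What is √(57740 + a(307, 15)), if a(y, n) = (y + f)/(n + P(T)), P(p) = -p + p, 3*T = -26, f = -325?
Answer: √1443470/5 ≈ 240.29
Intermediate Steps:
T = -26/3 (T = (⅓)*(-26) = -26/3 ≈ -8.6667)
P(p) = 0
a(y, n) = (-325 + y)/n (a(y, n) = (y - 325)/(n + 0) = (-325 + y)/n)
√(57740 + a(307, 15)) = √(57740 + (-325 + 307)/15) = √(57740 + (1/15)*(-18)) = √(57740 - 6/5) = √(288694/5) = √1443470/5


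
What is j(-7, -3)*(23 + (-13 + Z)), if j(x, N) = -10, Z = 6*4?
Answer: -340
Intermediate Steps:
Z = 24
j(-7, -3)*(23 + (-13 + Z)) = -10*(23 + (-13 + 24)) = -10*(23 + 11) = -10*34 = -340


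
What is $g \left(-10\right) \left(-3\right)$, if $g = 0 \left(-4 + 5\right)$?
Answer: $0$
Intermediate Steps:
$g = 0$ ($g = 0 \cdot 1 = 0$)
$g \left(-10\right) \left(-3\right) = 0 \left(-10\right) \left(-3\right) = 0 \left(-3\right) = 0$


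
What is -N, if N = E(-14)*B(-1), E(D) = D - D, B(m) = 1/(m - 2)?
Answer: 0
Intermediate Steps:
B(m) = 1/(-2 + m)
E(D) = 0
N = 0 (N = 0/(-2 - 1) = 0/(-3) = 0*(-⅓) = 0)
-N = -1*0 = 0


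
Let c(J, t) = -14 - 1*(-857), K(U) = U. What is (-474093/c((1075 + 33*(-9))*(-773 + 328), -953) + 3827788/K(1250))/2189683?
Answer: 439034839/384563076875 ≈ 0.0011416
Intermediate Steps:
c(J, t) = 843 (c(J, t) = -14 + 857 = 843)
(-474093/c((1075 + 33*(-9))*(-773 + 328), -953) + 3827788/K(1250))/2189683 = (-474093/843 + 3827788/1250)/2189683 = (-474093*1/843 + 3827788*(1/1250))*(1/2189683) = (-158031/281 + 1913894/625)*(1/2189683) = (439034839/175625)*(1/2189683) = 439034839/384563076875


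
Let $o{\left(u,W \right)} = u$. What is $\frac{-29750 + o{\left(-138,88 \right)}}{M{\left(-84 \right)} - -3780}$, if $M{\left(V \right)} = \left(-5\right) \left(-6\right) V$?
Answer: $- \frac{7472}{315} \approx -23.721$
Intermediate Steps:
$M{\left(V \right)} = 30 V$
$\frac{-29750 + o{\left(-138,88 \right)}}{M{\left(-84 \right)} - -3780} = \frac{-29750 - 138}{30 \left(-84\right) - -3780} = - \frac{29888}{-2520 + 3780} = - \frac{29888}{1260} = \left(-29888\right) \frac{1}{1260} = - \frac{7472}{315}$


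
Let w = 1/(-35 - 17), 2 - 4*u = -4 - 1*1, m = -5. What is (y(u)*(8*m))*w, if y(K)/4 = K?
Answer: 70/13 ≈ 5.3846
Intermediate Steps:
u = 7/4 (u = ½ - (-4 - 1*1)/4 = ½ - (-4 - 1)/4 = ½ - ¼*(-5) = ½ + 5/4 = 7/4 ≈ 1.7500)
y(K) = 4*K
w = -1/52 (w = 1/(-52) = -1/52 ≈ -0.019231)
(y(u)*(8*m))*w = ((4*(7/4))*(8*(-5)))*(-1/52) = (7*(-40))*(-1/52) = -280*(-1/52) = 70/13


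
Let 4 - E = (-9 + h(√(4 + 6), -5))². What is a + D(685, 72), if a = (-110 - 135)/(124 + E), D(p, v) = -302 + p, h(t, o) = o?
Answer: 26289/68 ≈ 386.60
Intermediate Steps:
E = -192 (E = 4 - (-9 - 5)² = 4 - 1*(-14)² = 4 - 1*196 = 4 - 196 = -192)
a = 245/68 (a = (-110 - 135)/(124 - 192) = -245/(-68) = -1/68*(-245) = 245/68 ≈ 3.6029)
a + D(685, 72) = 245/68 + (-302 + 685) = 245/68 + 383 = 26289/68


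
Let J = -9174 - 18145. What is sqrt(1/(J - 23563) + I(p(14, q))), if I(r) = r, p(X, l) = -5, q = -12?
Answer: I*sqrt(12944940502)/50882 ≈ 2.2361*I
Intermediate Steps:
J = -27319
sqrt(1/(J - 23563) + I(p(14, q))) = sqrt(1/(-27319 - 23563) - 5) = sqrt(1/(-50882) - 5) = sqrt(-1/50882 - 5) = sqrt(-254411/50882) = I*sqrt(12944940502)/50882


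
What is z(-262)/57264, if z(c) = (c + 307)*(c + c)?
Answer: -1965/4772 ≈ -0.41178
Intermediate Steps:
z(c) = 2*c*(307 + c) (z(c) = (307 + c)*(2*c) = 2*c*(307 + c))
z(-262)/57264 = (2*(-262)*(307 - 262))/57264 = (2*(-262)*45)*(1/57264) = -23580*1/57264 = -1965/4772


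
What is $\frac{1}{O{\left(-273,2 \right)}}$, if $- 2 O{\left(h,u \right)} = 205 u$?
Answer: $- \frac{1}{205} \approx -0.0048781$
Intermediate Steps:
$O{\left(h,u \right)} = - \frac{205 u}{2}$
$\frac{1}{O{\left(-273,2 \right)}} = \frac{1}{\left(- \frac{205}{2}\right) 2} = \frac{1}{-205} = - \frac{1}{205}$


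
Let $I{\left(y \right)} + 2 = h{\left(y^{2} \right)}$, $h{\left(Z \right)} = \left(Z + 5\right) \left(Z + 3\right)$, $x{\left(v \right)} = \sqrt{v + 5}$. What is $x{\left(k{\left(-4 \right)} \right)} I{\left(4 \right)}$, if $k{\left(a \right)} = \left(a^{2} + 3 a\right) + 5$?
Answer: $397 \sqrt{14} \approx 1485.4$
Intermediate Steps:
$k{\left(a \right)} = 5 + a^{2} + 3 a$
$x{\left(v \right)} = \sqrt{5 + v}$
$h{\left(Z \right)} = \left(3 + Z\right) \left(5 + Z\right)$ ($h{\left(Z \right)} = \left(5 + Z\right) \left(3 + Z\right) = \left(3 + Z\right) \left(5 + Z\right)$)
$I{\left(y \right)} = 13 + y^{4} + 8 y^{2}$ ($I{\left(y \right)} = -2 + \left(15 + \left(y^{2}\right)^{2} + 8 y^{2}\right) = -2 + \left(15 + y^{4} + 8 y^{2}\right) = 13 + y^{4} + 8 y^{2}$)
$x{\left(k{\left(-4 \right)} \right)} I{\left(4 \right)} = \sqrt{5 + \left(5 + \left(-4\right)^{2} + 3 \left(-4\right)\right)} \left(13 + 4^{4} + 8 \cdot 4^{2}\right) = \sqrt{5 + \left(5 + 16 - 12\right)} \left(13 + 256 + 8 \cdot 16\right) = \sqrt{5 + 9} \left(13 + 256 + 128\right) = \sqrt{14} \cdot 397 = 397 \sqrt{14}$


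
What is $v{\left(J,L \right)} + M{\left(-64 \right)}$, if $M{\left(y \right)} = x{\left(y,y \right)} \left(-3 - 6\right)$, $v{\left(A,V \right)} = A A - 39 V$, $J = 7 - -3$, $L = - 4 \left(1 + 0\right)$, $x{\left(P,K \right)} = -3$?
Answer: $283$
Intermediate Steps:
$L = -4$ ($L = \left(-4\right) 1 = -4$)
$J = 10$ ($J = 7 + 3 = 10$)
$v{\left(A,V \right)} = A^{2} - 39 V$
$M{\left(y \right)} = 27$ ($M{\left(y \right)} = - 3 \left(-3 - 6\right) = \left(-3\right) \left(-9\right) = 27$)
$v{\left(J,L \right)} + M{\left(-64 \right)} = \left(10^{2} - -156\right) + 27 = \left(100 + 156\right) + 27 = 256 + 27 = 283$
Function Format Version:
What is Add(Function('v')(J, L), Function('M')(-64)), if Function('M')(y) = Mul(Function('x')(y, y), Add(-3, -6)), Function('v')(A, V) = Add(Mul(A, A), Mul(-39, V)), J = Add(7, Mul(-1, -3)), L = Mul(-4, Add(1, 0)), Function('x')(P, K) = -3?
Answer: 283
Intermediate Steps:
L = -4 (L = Mul(-4, 1) = -4)
J = 10 (J = Add(7, 3) = 10)
Function('v')(A, V) = Add(Pow(A, 2), Mul(-39, V))
Function('M')(y) = 27 (Function('M')(y) = Mul(-3, Add(-3, -6)) = Mul(-3, -9) = 27)
Add(Function('v')(J, L), Function('M')(-64)) = Add(Add(Pow(10, 2), Mul(-39, -4)), 27) = Add(Add(100, 156), 27) = Add(256, 27) = 283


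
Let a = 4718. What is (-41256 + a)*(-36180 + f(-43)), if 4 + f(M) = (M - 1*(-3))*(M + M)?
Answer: 1196400272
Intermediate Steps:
f(M) = -4 + 2*M*(3 + M) (f(M) = -4 + (M - 1*(-3))*(M + M) = -4 + (M + 3)*(2*M) = -4 + (3 + M)*(2*M) = -4 + 2*M*(3 + M))
(-41256 + a)*(-36180 + f(-43)) = (-41256 + 4718)*(-36180 + (-4 + 2*(-43)² + 6*(-43))) = -36538*(-36180 + (-4 + 2*1849 - 258)) = -36538*(-36180 + (-4 + 3698 - 258)) = -36538*(-36180 + 3436) = -36538*(-32744) = 1196400272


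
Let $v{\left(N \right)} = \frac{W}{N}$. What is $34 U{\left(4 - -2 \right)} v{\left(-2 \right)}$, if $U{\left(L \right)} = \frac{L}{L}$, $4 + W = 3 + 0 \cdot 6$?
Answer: $17$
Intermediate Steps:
$W = -1$ ($W = -4 + \left(3 + 0 \cdot 6\right) = -4 + \left(3 + 0\right) = -4 + 3 = -1$)
$v{\left(N \right)} = - \frac{1}{N}$
$U{\left(L \right)} = 1$
$34 U{\left(4 - -2 \right)} v{\left(-2 \right)} = 34 \cdot 1 \left(- \frac{1}{-2}\right) = 34 \left(\left(-1\right) \left(- \frac{1}{2}\right)\right) = 34 \cdot \frac{1}{2} = 17$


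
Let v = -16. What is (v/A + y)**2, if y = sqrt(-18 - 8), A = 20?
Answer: (-4 + 5*I*sqrt(26))**2/25 ≈ -25.36 - 8.1584*I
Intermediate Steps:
y = I*sqrt(26) (y = sqrt(-26) = I*sqrt(26) ≈ 5.099*I)
(v/A + y)**2 = (-16/20 + I*sqrt(26))**2 = (-16*1/20 + I*sqrt(26))**2 = (-4/5 + I*sqrt(26))**2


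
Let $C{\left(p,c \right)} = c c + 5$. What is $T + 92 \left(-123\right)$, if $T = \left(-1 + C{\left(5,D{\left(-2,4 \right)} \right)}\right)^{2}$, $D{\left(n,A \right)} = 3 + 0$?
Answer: $-11147$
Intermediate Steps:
$D{\left(n,A \right)} = 3$
$C{\left(p,c \right)} = 5 + c^{2}$ ($C{\left(p,c \right)} = c^{2} + 5 = 5 + c^{2}$)
$T = 169$ ($T = \left(-1 + \left(5 + 3^{2}\right)\right)^{2} = \left(-1 + \left(5 + 9\right)\right)^{2} = \left(-1 + 14\right)^{2} = 13^{2} = 169$)
$T + 92 \left(-123\right) = 169 + 92 \left(-123\right) = 169 - 11316 = -11147$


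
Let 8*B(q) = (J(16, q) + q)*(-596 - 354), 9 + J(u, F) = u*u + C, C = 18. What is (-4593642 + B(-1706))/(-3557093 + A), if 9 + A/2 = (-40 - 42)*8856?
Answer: 17690093/20037980 ≈ 0.88283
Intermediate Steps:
J(u, F) = 9 + u**2 (J(u, F) = -9 + (u*u + 18) = -9 + (u**2 + 18) = -9 + (18 + u**2) = 9 + u**2)
B(q) = -125875/4 - 475*q/4 (B(q) = (((9 + 16**2) + q)*(-596 - 354))/8 = (((9 + 256) + q)*(-950))/8 = ((265 + q)*(-950))/8 = (-251750 - 950*q)/8 = -125875/4 - 475*q/4)
A = -1452402 (A = -18 + 2*((-40 - 42)*8856) = -18 + 2*(-82*8856) = -18 + 2*(-726192) = -18 - 1452384 = -1452402)
(-4593642 + B(-1706))/(-3557093 + A) = (-4593642 + (-125875/4 - 475/4*(-1706)))/(-3557093 - 1452402) = (-4593642 + (-125875/4 + 405175/2))/(-5009495) = (-4593642 + 684475/4)*(-1/5009495) = -17690093/4*(-1/5009495) = 17690093/20037980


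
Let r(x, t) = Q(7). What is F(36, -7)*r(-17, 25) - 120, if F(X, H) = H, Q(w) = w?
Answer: -169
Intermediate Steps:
r(x, t) = 7
F(36, -7)*r(-17, 25) - 120 = -7*7 - 120 = -49 - 120 = -169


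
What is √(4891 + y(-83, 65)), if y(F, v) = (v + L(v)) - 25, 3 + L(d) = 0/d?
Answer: 8*√77 ≈ 70.200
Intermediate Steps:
L(d) = -3 (L(d) = -3 + 0/d = -3 + 0 = -3)
y(F, v) = -28 + v (y(F, v) = (v - 3) - 25 = (-3 + v) - 25 = -28 + v)
√(4891 + y(-83, 65)) = √(4891 + (-28 + 65)) = √(4891 + 37) = √4928 = 8*√77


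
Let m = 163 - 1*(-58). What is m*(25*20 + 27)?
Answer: 116467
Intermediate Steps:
m = 221 (m = 163 + 58 = 221)
m*(25*20 + 27) = 221*(25*20 + 27) = 221*(500 + 27) = 221*527 = 116467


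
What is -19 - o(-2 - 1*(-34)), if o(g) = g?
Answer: -51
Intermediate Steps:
-19 - o(-2 - 1*(-34)) = -19 - (-2 - 1*(-34)) = -19 - (-2 + 34) = -19 - 1*32 = -19 - 32 = -51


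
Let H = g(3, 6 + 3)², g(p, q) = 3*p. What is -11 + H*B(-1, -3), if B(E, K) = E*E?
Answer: 70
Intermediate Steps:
H = 81 (H = (3*3)² = 9² = 81)
B(E, K) = E²
-11 + H*B(-1, -3) = -11 + 81*(-1)² = -11 + 81*1 = -11 + 81 = 70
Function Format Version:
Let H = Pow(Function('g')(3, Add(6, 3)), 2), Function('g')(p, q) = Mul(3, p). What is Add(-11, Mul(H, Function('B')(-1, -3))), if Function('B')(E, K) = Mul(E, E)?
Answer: 70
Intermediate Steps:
H = 81 (H = Pow(Mul(3, 3), 2) = Pow(9, 2) = 81)
Function('B')(E, K) = Pow(E, 2)
Add(-11, Mul(H, Function('B')(-1, -3))) = Add(-11, Mul(81, Pow(-1, 2))) = Add(-11, Mul(81, 1)) = Add(-11, 81) = 70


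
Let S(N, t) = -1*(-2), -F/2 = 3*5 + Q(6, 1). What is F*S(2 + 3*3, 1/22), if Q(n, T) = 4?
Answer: -76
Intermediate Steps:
F = -38 (F = -2*(3*5 + 4) = -2*(15 + 4) = -2*19 = -38)
S(N, t) = 2
F*S(2 + 3*3, 1/22) = -38*2 = -76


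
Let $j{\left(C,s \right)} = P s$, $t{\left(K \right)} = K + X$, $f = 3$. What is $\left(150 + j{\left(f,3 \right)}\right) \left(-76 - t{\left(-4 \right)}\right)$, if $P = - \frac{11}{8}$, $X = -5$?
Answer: $- \frac{78189}{8} \approx -9773.6$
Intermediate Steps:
$P = - \frac{11}{8}$ ($P = \left(-11\right) \frac{1}{8} = - \frac{11}{8} \approx -1.375$)
$t{\left(K \right)} = -5 + K$ ($t{\left(K \right)} = K - 5 = -5 + K$)
$j{\left(C,s \right)} = - \frac{11 s}{8}$
$\left(150 + j{\left(f,3 \right)}\right) \left(-76 - t{\left(-4 \right)}\right) = \left(150 - \frac{33}{8}\right) \left(-76 - \left(-5 - 4\right)\right) = \left(150 - \frac{33}{8}\right) \left(-76 - -9\right) = \frac{1167 \left(-76 + 9\right)}{8} = \frac{1167}{8} \left(-67\right) = - \frac{78189}{8}$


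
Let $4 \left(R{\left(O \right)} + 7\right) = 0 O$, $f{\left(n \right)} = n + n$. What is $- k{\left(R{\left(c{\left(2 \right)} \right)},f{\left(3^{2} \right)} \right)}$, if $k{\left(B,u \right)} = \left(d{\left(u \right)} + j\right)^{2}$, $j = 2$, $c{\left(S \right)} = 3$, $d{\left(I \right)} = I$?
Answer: $-400$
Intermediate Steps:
$f{\left(n \right)} = 2 n$
$R{\left(O \right)} = -7$ ($R{\left(O \right)} = -7 + \frac{0 O}{4} = -7 + \frac{1}{4} \cdot 0 = -7 + 0 = -7$)
$k{\left(B,u \right)} = \left(2 + u\right)^{2}$ ($k{\left(B,u \right)} = \left(u + 2\right)^{2} = \left(2 + u\right)^{2}$)
$- k{\left(R{\left(c{\left(2 \right)} \right)},f{\left(3^{2} \right)} \right)} = - \left(2 + 2 \cdot 3^{2}\right)^{2} = - \left(2 + 2 \cdot 9\right)^{2} = - \left(2 + 18\right)^{2} = - 20^{2} = \left(-1\right) 400 = -400$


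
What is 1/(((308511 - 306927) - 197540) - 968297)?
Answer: -1/1164253 ≈ -8.5892e-7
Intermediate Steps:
1/(((308511 - 306927) - 197540) - 968297) = 1/((1584 - 197540) - 968297) = 1/(-195956 - 968297) = 1/(-1164253) = -1/1164253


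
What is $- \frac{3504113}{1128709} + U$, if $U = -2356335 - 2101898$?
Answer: $- \frac{5032051215310}{1128709} \approx -4.4582 \cdot 10^{6}$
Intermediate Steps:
$U = -4458233$ ($U = -2356335 - 2101898 = -4458233$)
$- \frac{3504113}{1128709} + U = - \frac{3504113}{1128709} - 4458233 = - \frac{5032051215310}{1128709}$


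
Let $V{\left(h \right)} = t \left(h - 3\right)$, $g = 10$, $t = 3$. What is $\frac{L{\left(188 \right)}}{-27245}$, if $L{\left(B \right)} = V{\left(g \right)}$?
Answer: $- \frac{21}{27245} \approx -0.00077078$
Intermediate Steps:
$V{\left(h \right)} = -9 + 3 h$ ($V{\left(h \right)} = 3 \left(h - 3\right) = 3 \left(-3 + h\right) = -9 + 3 h$)
$L{\left(B \right)} = 21$ ($L{\left(B \right)} = -9 + 3 \cdot 10 = -9 + 30 = 21$)
$\frac{L{\left(188 \right)}}{-27245} = \frac{21}{-27245} = 21 \left(- \frac{1}{27245}\right) = - \frac{21}{27245}$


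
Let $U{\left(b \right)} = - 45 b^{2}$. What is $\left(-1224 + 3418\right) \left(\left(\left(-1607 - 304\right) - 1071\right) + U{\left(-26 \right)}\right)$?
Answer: $-73283988$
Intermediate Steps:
$\left(-1224 + 3418\right) \left(\left(\left(-1607 - 304\right) - 1071\right) + U{\left(-26 \right)}\right) = \left(-1224 + 3418\right) \left(\left(\left(-1607 - 304\right) - 1071\right) - 45 \left(-26\right)^{2}\right) = 2194 \left(\left(-1911 - 1071\right) - 30420\right) = 2194 \left(-2982 - 30420\right) = 2194 \left(-33402\right) = -73283988$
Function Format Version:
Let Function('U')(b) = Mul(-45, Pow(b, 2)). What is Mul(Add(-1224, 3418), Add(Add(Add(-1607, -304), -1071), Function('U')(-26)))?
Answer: -73283988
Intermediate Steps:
Mul(Add(-1224, 3418), Add(Add(Add(-1607, -304), -1071), Function('U')(-26))) = Mul(Add(-1224, 3418), Add(Add(Add(-1607, -304), -1071), Mul(-45, Pow(-26, 2)))) = Mul(2194, Add(Add(-1911, -1071), Mul(-45, 676))) = Mul(2194, Add(-2982, -30420)) = Mul(2194, -33402) = -73283988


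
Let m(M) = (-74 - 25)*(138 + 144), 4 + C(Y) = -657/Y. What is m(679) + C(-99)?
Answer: -307069/11 ≈ -27915.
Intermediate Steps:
C(Y) = -4 - 657/Y
m(M) = -27918 (m(M) = -99*282 = -27918)
m(679) + C(-99) = -27918 + (-4 - 657/(-99)) = -27918 + (-4 - 657*(-1/99)) = -27918 + (-4 + 73/11) = -27918 + 29/11 = -307069/11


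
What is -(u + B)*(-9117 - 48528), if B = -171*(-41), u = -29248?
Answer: -1281851865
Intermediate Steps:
B = 7011
-(u + B)*(-9117 - 48528) = -(-29248 + 7011)*(-9117 - 48528) = -(-22237)*(-57645) = -1*1281851865 = -1281851865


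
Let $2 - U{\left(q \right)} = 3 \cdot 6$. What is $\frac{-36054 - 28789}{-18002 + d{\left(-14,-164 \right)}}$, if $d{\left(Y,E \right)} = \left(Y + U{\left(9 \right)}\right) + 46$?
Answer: $\frac{64843}{17986} \approx 3.6052$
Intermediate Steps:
$U{\left(q \right)} = -16$ ($U{\left(q \right)} = 2 - 3 \cdot 6 = 2 - 18 = -16$)
$d{\left(Y,E \right)} = 30 + Y$ ($d{\left(Y,E \right)} = \left(Y - 16\right) + 46 = \left(-16 + Y\right) + 46 = 30 + Y$)
$\frac{-36054 - 28789}{-18002 + d{\left(-14,-164 \right)}} = \frac{-36054 - 28789}{-18002 + \left(30 - 14\right)} = - \frac{64843}{-18002 + 16} = - \frac{64843}{-17986} = \left(-64843\right) \left(- \frac{1}{17986}\right) = \frac{64843}{17986}$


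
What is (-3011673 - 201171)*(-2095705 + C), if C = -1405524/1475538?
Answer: 1655842914097381836/245923 ≈ 6.7332e+12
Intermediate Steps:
C = -234254/245923 (C = -1405524*1/1475538 = -234254/245923 ≈ -0.95255)
(-3011673 - 201171)*(-2095705 + C) = (-3011673 - 201171)*(-2095705 - 234254/245923) = -3212844*(-515382294969/245923) = 1655842914097381836/245923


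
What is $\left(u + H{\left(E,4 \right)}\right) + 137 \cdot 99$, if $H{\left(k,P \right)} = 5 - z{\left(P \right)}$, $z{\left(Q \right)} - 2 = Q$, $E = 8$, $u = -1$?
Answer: $13561$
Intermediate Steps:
$z{\left(Q \right)} = 2 + Q$
$H{\left(k,P \right)} = 3 - P$ ($H{\left(k,P \right)} = 5 - \left(2 + P\right) = 3 - P$)
$\left(u + H{\left(E,4 \right)}\right) + 137 \cdot 99 = \left(-1 + \left(3 - 4\right)\right) + 137 \cdot 99 = \left(-1 + \left(3 - 4\right)\right) + 13563 = \left(-1 - 1\right) + 13563 = -2 + 13563 = 13561$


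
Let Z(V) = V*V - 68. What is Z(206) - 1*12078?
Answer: 30290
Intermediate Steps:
Z(V) = -68 + V² (Z(V) = V² - 68 = -68 + V²)
Z(206) - 1*12078 = (-68 + 206²) - 1*12078 = (-68 + 42436) - 12078 = 42368 - 12078 = 30290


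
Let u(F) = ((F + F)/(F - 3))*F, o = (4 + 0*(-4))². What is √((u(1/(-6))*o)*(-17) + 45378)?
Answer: √147448626/57 ≈ 213.03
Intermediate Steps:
o = 16 (o = (4 + 0)² = 4² = 16)
u(F) = 2*F²/(-3 + F) (u(F) = ((2*F)/(-3 + F))*F = (2*F/(-3 + F))*F = 2*F²/(-3 + F))
√((u(1/(-6))*o)*(-17) + 45378) = √(((2*(1/(-6))²/(-3 + 1/(-6)))*16)*(-17) + 45378) = √(((2*(-⅙)²/(-3 - ⅙))*16)*(-17) + 45378) = √(((2*(1/36)/(-19/6))*16)*(-17) + 45378) = √(((2*(1/36)*(-6/19))*16)*(-17) + 45378) = √(-1/57*16*(-17) + 45378) = √(-16/57*(-17) + 45378) = √(272/57 + 45378) = √(2586818/57) = √147448626/57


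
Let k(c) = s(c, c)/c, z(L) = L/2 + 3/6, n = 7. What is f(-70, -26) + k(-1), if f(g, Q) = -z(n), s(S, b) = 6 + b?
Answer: -9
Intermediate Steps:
z(L) = ½ + L/2 (z(L) = L*(½) + 3*(⅙) = L/2 + ½ = ½ + L/2)
k(c) = (6 + c)/c
f(g, Q) = -4 (f(g, Q) = -(½ + (½)*7) = -(½ + 7/2) = -1*4 = -4)
f(-70, -26) + k(-1) = -4 + (6 - 1)/(-1) = -4 - 1*5 = -4 - 5 = -9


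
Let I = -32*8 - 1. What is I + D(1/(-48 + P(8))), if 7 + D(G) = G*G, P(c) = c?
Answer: -422399/1600 ≈ -264.00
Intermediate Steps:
I = -257 (I = -256 - 1 = -257)
D(G) = -7 + G² (D(G) = -7 + G*G = -7 + G²)
I + D(1/(-48 + P(8))) = -257 + (-7 + (1/(-48 + 8))²) = -257 + (-7 + (1/(-40))²) = -257 + (-7 + (-1/40)²) = -257 + (-7 + 1/1600) = -257 - 11199/1600 = -422399/1600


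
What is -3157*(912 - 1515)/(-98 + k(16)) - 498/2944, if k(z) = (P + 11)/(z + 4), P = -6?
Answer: -487344009/25024 ≈ -19475.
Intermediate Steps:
k(z) = 5/(4 + z) (k(z) = (-6 + 11)/(z + 4) = 5/(4 + z))
-3157*(912 - 1515)/(-98 + k(16)) - 498/2944 = -3157*(912 - 1515)/(-98 + 5/(4 + 16)) - 498/2944 = -3157*(-603/(-98 + 5/20)) - 498*1/2944 = -3157*(-603/(-98 + 5*(1/20))) - 249/1472 = -3157*(-603/(-98 + ¼)) - 249/1472 = -3157/((-391/4*(-1/603))) - 249/1472 = -3157/391/2412 - 249/1472 = -3157*2412/391 - 249/1472 = -7614684/391 - 249/1472 = -487344009/25024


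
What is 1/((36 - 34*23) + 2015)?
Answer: 1/1269 ≈ 0.00078802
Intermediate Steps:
1/((36 - 34*23) + 2015) = 1/((36 - 782) + 2015) = 1/(-746 + 2015) = 1/1269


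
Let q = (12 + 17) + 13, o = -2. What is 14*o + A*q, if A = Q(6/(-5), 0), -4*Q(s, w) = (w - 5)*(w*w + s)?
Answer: -91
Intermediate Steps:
q = 42 (q = 29 + 13 = 42)
Q(s, w) = -(-5 + w)*(s + w**2)/4 (Q(s, w) = -(w - 5)*(w*w + s)/4 = -(-5 + w)*(w**2 + s)/4 = -(-5 + w)*(s + w**2)/4)
A = -3/2 (A = -1/4*0**3 + 5*(6/(-5))/4 + (5/4)*0**2 - 1/4*6/(-5)*0 = -1/4*0 + 5*(6*(-1/5))/4 + (5/4)*0 - 1/4*6*(-1/5)*0 = 0 + (5/4)*(-6/5) + 0 - 1/4*(-6/5)*0 = 0 - 3/2 + 0 + 0 = -3/2 ≈ -1.5000)
14*o + A*q = 14*(-2) - 3/2*42 = -28 - 63 = -91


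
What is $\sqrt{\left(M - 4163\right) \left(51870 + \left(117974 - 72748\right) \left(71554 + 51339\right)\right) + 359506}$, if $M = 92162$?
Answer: $\sqrt{489099382892818} \approx 2.2116 \cdot 10^{7}$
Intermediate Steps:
$\sqrt{\left(M - 4163\right) \left(51870 + \left(117974 - 72748\right) \left(71554 + 51339\right)\right) + 359506} = \sqrt{\left(92162 - 4163\right) \left(51870 + \left(117974 - 72748\right) \left(71554 + 51339\right)\right) + 359506} = \sqrt{87999 \left(51870 + 45226 \cdot 122893\right) + 359506} = \sqrt{87999 \left(51870 + 5557958818\right) + 359506} = \sqrt{87999 \cdot 5558010688 + 359506} = \sqrt{489099382533312 + 359506} = \sqrt{489099382892818}$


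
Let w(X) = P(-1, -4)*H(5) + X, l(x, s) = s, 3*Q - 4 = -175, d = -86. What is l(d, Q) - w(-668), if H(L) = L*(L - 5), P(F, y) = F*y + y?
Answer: 611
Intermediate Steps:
Q = -57 (Q = 4/3 + (⅓)*(-175) = 4/3 - 175/3 = -57)
P(F, y) = y + F*y
H(L) = L*(-5 + L)
w(X) = X (w(X) = (-4*(1 - 1))*(5*(-5 + 5)) + X = (-4*0)*(5*0) + X = 0*0 + X = 0 + X = X)
l(d, Q) - w(-668) = -57 - 1*(-668) = -57 + 668 = 611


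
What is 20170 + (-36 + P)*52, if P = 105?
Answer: 23758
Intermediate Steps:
20170 + (-36 + P)*52 = 20170 + (-36 + 105)*52 = 20170 + 69*52 = 20170 + 3588 = 23758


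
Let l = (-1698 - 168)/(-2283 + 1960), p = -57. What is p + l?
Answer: -16545/323 ≈ -51.223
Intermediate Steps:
l = 1866/323 (l = -1866/(-323) = -1866*(-1/323) = 1866/323 ≈ 5.7771)
p + l = -57 + 1866/323 = -16545/323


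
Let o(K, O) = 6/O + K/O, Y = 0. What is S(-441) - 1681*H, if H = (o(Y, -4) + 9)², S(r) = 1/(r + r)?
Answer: -166797227/1764 ≈ -94556.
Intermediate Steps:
S(r) = 1/(2*r)
H = 225/4 (H = ((6 + 0)/(-4) + 9)² = (-¼*6 + 9)² = (-3/2 + 9)² = (15/2)² = 225/4 ≈ 56.250)
S(-441) - 1681*H = (½)/(-441) - 1681*225/4 = (½)*(-1/441) - 378225/4 = -1/882 - 378225/4 = -166797227/1764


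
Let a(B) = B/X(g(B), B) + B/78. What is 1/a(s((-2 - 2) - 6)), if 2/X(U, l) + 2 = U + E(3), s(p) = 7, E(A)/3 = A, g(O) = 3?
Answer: 78/2737 ≈ 0.028498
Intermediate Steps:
E(A) = 3*A
X(U, l) = 2/(7 + U) (X(U, l) = 2/(-2 + (U + 3*3)) = 2/(-2 + (U + 9)) = 2/(-2 + (9 + U)) = 2/(7 + U))
a(B) = 391*B/78 (a(B) = B/((2/(7 + 3))) + B/78 = B/((2/10)) + B*(1/78) = B/((2*(⅒))) + B/78 = B/(⅕) + B/78 = B*5 + B/78 = 5*B + B/78 = 391*B/78)
1/a(s((-2 - 2) - 6)) = 1/((391/78)*7) = 1/(2737/78) = 78/2737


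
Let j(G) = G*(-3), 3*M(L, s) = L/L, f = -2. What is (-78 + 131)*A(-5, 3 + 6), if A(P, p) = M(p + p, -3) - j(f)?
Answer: -901/3 ≈ -300.33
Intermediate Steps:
M(L, s) = ⅓ (M(L, s) = (L/L)/3 = (⅓)*1 = ⅓)
j(G) = -3*G
A(P, p) = -17/3 (A(P, p) = ⅓ - (-3)*(-2) = ⅓ - 1*6 = ⅓ - 6 = -17/3)
(-78 + 131)*A(-5, 3 + 6) = (-78 + 131)*(-17/3) = 53*(-17/3) = -901/3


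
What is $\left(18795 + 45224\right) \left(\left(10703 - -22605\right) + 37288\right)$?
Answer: $4519485324$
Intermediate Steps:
$\left(18795 + 45224\right) \left(\left(10703 - -22605\right) + 37288\right) = 64019 \left(\left(10703 + 22605\right) + 37288\right) = 64019 \left(33308 + 37288\right) = 64019 \cdot 70596 = 4519485324$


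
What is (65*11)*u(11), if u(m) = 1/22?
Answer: 65/2 ≈ 32.500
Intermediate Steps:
u(m) = 1/22
(65*11)*u(11) = (65*11)*(1/22) = 715*(1/22) = 65/2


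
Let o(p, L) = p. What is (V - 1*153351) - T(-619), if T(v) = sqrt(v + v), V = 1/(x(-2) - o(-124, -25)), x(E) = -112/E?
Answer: -27603179/180 - I*sqrt(1238) ≈ -1.5335e+5 - 35.185*I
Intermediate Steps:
V = 1/180 (V = 1/(-112/(-2) - 1*(-124)) = 1/(-112*(-1/2) + 124) = 1/(56 + 124) = 1/180 ≈ 0.0055556)
T(v) = sqrt(2)*sqrt(v) (T(v) = sqrt(2*v) = sqrt(2)*sqrt(v))
(V - 1*153351) - T(-619) = (1/180 - 1*153351) - sqrt(2)*sqrt(-619) = (1/180 - 153351) - sqrt(2)*I*sqrt(619) = -27603179/180 - I*sqrt(1238)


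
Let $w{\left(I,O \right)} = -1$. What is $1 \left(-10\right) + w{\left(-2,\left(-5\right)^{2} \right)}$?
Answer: $-11$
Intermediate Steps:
$1 \left(-10\right) + w{\left(-2,\left(-5\right)^{2} \right)} = 1 \left(-10\right) - 1 = -10 - 1 = -11$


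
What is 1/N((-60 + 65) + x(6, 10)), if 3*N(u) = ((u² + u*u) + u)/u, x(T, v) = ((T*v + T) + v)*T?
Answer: 3/923 ≈ 0.0032503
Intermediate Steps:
x(T, v) = T*(T + v + T*v) (x(T, v) = ((T + T*v) + v)*T = (T + v + T*v)*T = T*(T + v + T*v))
N(u) = (u + 2*u²)/(3*u) (N(u) = (((u² + u*u) + u)/u)/3 = (((u² + u²) + u)/u)/3 = ((2*u² + u)/u)/3 = ((u + 2*u²)/u)/3 = (u + 2*u²)/(3*u))
1/N((-60 + 65) + x(6, 10)) = 1/(⅓ + 2*((-60 + 65) + 6*(6 + 10 + 6*10))/3) = 1/(⅓ + 2*(5 + 6*(6 + 10 + 60))/3) = 1/(⅓ + 2*(5 + 6*76)/3) = 1/(⅓ + 2*(5 + 456)/3) = 1/(⅓ + (⅔)*461) = 1/(⅓ + 922/3) = 1/(923/3) = 3/923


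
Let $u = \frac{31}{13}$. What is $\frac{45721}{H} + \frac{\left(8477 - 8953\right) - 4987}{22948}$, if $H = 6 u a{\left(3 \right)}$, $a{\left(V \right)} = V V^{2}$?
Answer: $\frac{6806118209}{57622428} \approx 118.12$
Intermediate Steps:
$u = \frac{31}{13}$ ($u = 31 \cdot \frac{1}{13} = \frac{31}{13} \approx 2.3846$)
$a{\left(V \right)} = V^{3}$
$H = \frac{5022}{13}$ ($H = 6 \cdot \frac{31}{13} \cdot 3^{3} = \frac{186}{13} \cdot 27 = \frac{5022}{13} \approx 386.31$)
$\frac{45721}{H} + \frac{\left(8477 - 8953\right) - 4987}{22948} = \frac{45721}{\frac{5022}{13}} + \frac{\left(8477 - 8953\right) - 4987}{22948} = 45721 \cdot \frac{13}{5022} + \left(-476 - 4987\right) \frac{1}{22948} = \frac{594373}{5022} - \frac{5463}{22948} = \frac{6806118209}{57622428}$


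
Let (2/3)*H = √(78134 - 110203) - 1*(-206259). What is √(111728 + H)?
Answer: √(1684466 + 6*I*√32069)/2 ≈ 648.93 + 0.20697*I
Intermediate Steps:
H = 618777/2 + 3*I*√32069/2 (H = 3*(√(78134 - 110203) - 1*(-206259))/2 = 3*(√(-32069) + 206259)/2 = 3*(I*√32069 + 206259)/2 = 3*(206259 + I*√32069)/2 = 618777/2 + 3*I*√32069/2 ≈ 3.0939e+5 + 268.62*I)
√(111728 + H) = √(111728 + (618777/2 + 3*I*√32069/2)) = √(842233/2 + 3*I*√32069/2)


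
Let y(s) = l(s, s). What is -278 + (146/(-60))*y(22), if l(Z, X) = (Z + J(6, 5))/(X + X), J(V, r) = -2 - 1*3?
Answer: -368201/1320 ≈ -278.94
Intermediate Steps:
J(V, r) = -5 (J(V, r) = -2 - 3 = -5)
l(Z, X) = (-5 + Z)/(2*X) (l(Z, X) = (Z - 5)/(X + X) = (-5 + Z)/((2*X)) = (-5 + Z)*(1/(2*X)) = (-5 + Z)/(2*X))
y(s) = (-5 + s)/(2*s)
-278 + (146/(-60))*y(22) = -278 + (146/(-60))*((½)*(-5 + 22)/22) = -278 + (146*(-1/60))*((½)*(1/22)*17) = -278 - 73/30*17/44 = -278 - 1241/1320 = -368201/1320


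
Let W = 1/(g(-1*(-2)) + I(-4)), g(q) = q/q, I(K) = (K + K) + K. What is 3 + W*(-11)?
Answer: 4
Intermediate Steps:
I(K) = 3*K (I(K) = 2*K + K = 3*K)
g(q) = 1
W = -1/11 (W = 1/(1 + 3*(-4)) = 1/(1 - 12) = 1/(-11) = -1/11 ≈ -0.090909)
3 + W*(-11) = 3 - 1/11*(-11) = 3 + 1 = 4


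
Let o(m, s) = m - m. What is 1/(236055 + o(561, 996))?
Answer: 1/236055 ≈ 4.2363e-6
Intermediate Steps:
o(m, s) = 0
1/(236055 + o(561, 996)) = 1/(236055 + 0) = 1/236055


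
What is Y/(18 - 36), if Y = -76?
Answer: 38/9 ≈ 4.2222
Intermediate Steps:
Y/(18 - 36) = -76/(18 - 36) = -76/(-18) = -1/18*(-76) = 38/9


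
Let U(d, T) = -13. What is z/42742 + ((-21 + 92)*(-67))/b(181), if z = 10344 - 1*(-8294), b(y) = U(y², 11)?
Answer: 101782994/277823 ≈ 366.36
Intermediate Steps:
b(y) = -13
z = 18638 (z = 10344 + 8294 = 18638)
z/42742 + ((-21 + 92)*(-67))/b(181) = 18638/42742 + ((-21 + 92)*(-67))/(-13) = 18638*(1/42742) + (71*(-67))*(-1/13) = 9319/21371 - 4757*(-1/13) = 9319/21371 + 4757/13 = 101782994/277823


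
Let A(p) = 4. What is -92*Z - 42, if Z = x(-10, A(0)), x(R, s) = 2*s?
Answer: -778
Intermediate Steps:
Z = 8 (Z = 2*4 = 8)
-92*Z - 42 = -92*8 - 42 = -736 - 42 = -778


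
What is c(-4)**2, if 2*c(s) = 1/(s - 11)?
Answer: 1/900 ≈ 0.0011111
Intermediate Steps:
c(s) = 1/(2*(-11 + s)) (c(s) = 1/(2*(s - 11)) = 1/(2*(-11 + s)))
c(-4)**2 = (1/(2*(-11 - 4)))**2 = ((1/2)/(-15))**2 = ((1/2)*(-1/15))**2 = (-1/30)**2 = 1/900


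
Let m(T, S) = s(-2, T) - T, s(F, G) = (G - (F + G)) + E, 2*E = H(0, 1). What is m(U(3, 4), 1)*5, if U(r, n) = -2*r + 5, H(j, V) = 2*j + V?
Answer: 35/2 ≈ 17.500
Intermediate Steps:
H(j, V) = V + 2*j
E = ½ (E = (1 + 2*0)/2 = (1 + 0)/2 = (½)*1 = ½ ≈ 0.50000)
U(r, n) = 5 - 2*r
s(F, G) = ½ - F (s(F, G) = (G - (F + G)) + ½ = (G + (-F - G)) + ½ = -F + ½ = ½ - F)
m(T, S) = 5/2 - T (m(T, S) = (½ - 1*(-2)) - T = (½ + 2) - T = 5/2 - T)
m(U(3, 4), 1)*5 = (5/2 - (5 - 2*3))*5 = (5/2 - (5 - 6))*5 = (5/2 - 1*(-1))*5 = (5/2 + 1)*5 = (7/2)*5 = 35/2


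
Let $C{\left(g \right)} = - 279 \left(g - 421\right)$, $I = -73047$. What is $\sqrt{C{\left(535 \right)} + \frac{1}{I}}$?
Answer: $\frac{i \sqrt{169712497104501}}{73047} \approx 178.34 i$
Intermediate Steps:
$C{\left(g \right)} = 117459 - 279 g$ ($C{\left(g \right)} = - 279 \left(-421 + g\right) = 117459 - 279 g$)
$\sqrt{C{\left(535 \right)} + \frac{1}{I}} = \sqrt{\left(117459 - 149265\right) + \frac{1}{-73047}} = \sqrt{\left(117459 - 149265\right) - \frac{1}{73047}} = \sqrt{-31806 - \frac{1}{73047}} = \sqrt{- \frac{2323332883}{73047}} = \frac{i \sqrt{169712497104501}}{73047}$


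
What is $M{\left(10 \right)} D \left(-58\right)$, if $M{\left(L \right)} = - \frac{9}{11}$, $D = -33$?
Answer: $-1566$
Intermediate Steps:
$M{\left(L \right)} = - \frac{9}{11}$ ($M{\left(L \right)} = \left(-9\right) \frac{1}{11} = - \frac{9}{11}$)
$M{\left(10 \right)} D \left(-58\right) = \left(- \frac{9}{11}\right) \left(-33\right) \left(-58\right) = 27 \left(-58\right) = -1566$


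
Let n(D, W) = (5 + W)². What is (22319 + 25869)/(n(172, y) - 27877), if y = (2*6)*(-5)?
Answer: -12047/6213 ≈ -1.9390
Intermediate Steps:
y = -60 (y = 12*(-5) = -60)
(22319 + 25869)/(n(172, y) - 27877) = (22319 + 25869)/((5 - 60)² - 27877) = 48188/((-55)² - 27877) = 48188/(3025 - 27877) = 48188/(-24852) = 48188*(-1/24852) = -12047/6213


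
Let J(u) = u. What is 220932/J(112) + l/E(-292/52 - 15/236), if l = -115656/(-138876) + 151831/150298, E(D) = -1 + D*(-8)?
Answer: 1637056868742629245/829877581925924 ≈ 1972.6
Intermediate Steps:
E(D) = -1 - 8*D
l = 3205712287/1739398754 (l = -115656*(-1/138876) + 151831*(1/150298) = 9638/11573 + 151831/150298 = 3205712287/1739398754 ≈ 1.8430)
220932/J(112) + l/E(-292/52 - 15/236) = 220932/112 + 3205712287/(1739398754*(-1 - 8*(-292/52 - 15/236))) = 220932*(1/112) + 3205712287/(1739398754*(-1 - 8*(-292*1/52 - 15*1/236))) = 55233/28 + 3205712287/(1739398754*(-1 - 8*(-73/13 - 15/236))) = 55233/28 + 3205712287/(1739398754*(-1 - 8*(-17423/3068))) = 55233/28 + 3205712287/(1739398754*(-1 + 34846/767)) = 55233/28 + 3205712287/(1739398754*(34079/767)) = 55233/28 + (3205712287/1739398754)*(767/34079) = 55233/28 + 2458781324129/59276970137566 = 1637056868742629245/829877581925924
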